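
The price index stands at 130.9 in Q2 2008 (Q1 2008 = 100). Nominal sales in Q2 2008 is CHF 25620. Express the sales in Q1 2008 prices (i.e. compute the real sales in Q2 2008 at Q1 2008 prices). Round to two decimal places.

19572.19

Real = Nominal ÷ (Index/100) = 25620 ÷ (130.9/100)
     = 25620 ÷ 1.309 = 19572.1925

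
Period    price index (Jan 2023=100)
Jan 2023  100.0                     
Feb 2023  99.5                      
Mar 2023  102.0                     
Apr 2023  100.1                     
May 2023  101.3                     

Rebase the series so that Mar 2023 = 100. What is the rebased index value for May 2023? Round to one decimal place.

Rebased(May 2023) = 101.3 / 102.0 × 100 = 99.3137

99.3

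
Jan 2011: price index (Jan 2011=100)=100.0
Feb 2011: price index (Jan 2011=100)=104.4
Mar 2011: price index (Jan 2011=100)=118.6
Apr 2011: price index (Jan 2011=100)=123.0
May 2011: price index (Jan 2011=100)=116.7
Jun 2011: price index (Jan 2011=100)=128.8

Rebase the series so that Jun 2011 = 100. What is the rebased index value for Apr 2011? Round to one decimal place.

Rebased(Apr 2011) = 123.0 / 128.8 × 100 = 95.4969

95.5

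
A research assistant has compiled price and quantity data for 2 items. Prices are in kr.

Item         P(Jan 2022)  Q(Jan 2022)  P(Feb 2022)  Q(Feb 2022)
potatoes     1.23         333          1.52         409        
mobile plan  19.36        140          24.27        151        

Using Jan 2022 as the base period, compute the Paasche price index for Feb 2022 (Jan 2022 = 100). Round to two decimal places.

Paasche price index uses current-period quantities as weights.
ΣP(Feb 2022)·Q(Feb 2022) = 1.52×409 + 24.27×151 = 621.68 + 3664.77 = 4286.45
ΣP(Jan 2022)·Q(Feb 2022) = 1.23×409 + 19.36×151 = 503.07 + 2923.36 = 3426.43
Index = 4286.45 / 3426.43 × 100 = 125.0996

125.10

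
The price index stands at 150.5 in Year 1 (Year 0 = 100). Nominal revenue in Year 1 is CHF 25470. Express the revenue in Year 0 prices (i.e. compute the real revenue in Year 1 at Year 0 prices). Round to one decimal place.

16923.6

Real = Nominal ÷ (Index/100) = 25470 ÷ (150.5/100)
     = 25470 ÷ 1.505 = 16923.5880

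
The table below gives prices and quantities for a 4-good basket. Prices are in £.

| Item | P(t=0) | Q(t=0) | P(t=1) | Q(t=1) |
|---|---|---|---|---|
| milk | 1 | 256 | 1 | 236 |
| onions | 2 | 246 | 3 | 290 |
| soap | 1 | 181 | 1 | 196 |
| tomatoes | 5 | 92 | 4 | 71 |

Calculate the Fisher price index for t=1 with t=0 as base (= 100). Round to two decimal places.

113.53

Laspeyres component (base-period weights):
ΣP(t=1)Q(t=0) = 1×256 + 3×246 + 1×181 + 4×92 = 256 + 738 + 181 + 368 = 1543
ΣP(t=0)Q(t=0) = 1×256 + 2×246 + 1×181 + 5×92 = 256 + 492 + 181 + 460 = 1389
L = 1543 / 1389 × 100 = 111.0871
Paasche component (current-period weights):
ΣP(t=1)Q(t=1) = 1×236 + 3×290 + 1×196 + 4×71 = 236 + 870 + 196 + 284 = 1586
ΣP(t=0)Q(t=1) = 1×236 + 2×290 + 1×196 + 5×71 = 236 + 580 + 196 + 355 = 1367
P = 1586 / 1367 × 100 = 116.0205
Fisher = √(L × P) = √(111.0871 × 116.0205) = 113.5270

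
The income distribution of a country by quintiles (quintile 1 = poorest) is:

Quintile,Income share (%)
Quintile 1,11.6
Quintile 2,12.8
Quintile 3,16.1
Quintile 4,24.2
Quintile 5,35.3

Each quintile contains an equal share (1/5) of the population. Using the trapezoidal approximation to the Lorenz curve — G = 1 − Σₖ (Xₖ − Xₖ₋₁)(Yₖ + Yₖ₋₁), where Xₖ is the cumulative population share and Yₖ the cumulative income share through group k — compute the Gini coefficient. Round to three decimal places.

0.235

Cumulative income shares Yₖ: 0.1160, 0.2440, 0.4050, 0.6470, 1.0000
Σ (Xₖ−Xₖ₋₁)(Yₖ+Yₖ₋₁) = (1/5)(0.1160+0.0000) + (1/5)(0.2440+0.1160) + (1/5)(0.4050+0.2440) + (1/5)(0.6470+0.4050) + (1/5)(1.0000+0.6470)
  = 0.0232 + 0.0720 + 0.1298 + 0.2104 + 0.3294 = 0.7648
G = 1 − 0.7648 = 0.2352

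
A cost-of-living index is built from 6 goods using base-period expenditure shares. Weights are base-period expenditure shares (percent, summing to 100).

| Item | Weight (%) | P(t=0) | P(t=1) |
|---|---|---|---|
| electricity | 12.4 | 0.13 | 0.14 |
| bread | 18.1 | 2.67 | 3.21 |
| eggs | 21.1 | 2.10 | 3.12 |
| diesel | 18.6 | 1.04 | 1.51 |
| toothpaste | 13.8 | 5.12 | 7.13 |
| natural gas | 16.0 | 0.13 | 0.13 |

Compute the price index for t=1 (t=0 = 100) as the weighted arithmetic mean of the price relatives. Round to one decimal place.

128.7

electricity: 12.4 × (0.14/0.13) = 12.4 × 1.076923 = 13.3538
bread: 18.1 × (3.21/2.67) = 18.1 × 1.202247 = 21.7607
eggs: 21.1 × (3.12/2.10) = 21.1 × 1.485714 = 31.3486
diesel: 18.6 × (1.51/1.04) = 18.6 × 1.451923 = 27.0058
toothpaste: 13.8 × (7.13/5.12) = 13.8 × 1.392578 = 19.2176
natural gas: 16.0 × (0.13/0.13) = 16.0 × 1.000000 = 16.0000
Index = Σ wᵢ·(p₁ᵢ/p₀ᵢ) = 13.3538 + 21.7607 + 31.3486 + 27.0058 + 19.2176 + 16.0000 = 128.6864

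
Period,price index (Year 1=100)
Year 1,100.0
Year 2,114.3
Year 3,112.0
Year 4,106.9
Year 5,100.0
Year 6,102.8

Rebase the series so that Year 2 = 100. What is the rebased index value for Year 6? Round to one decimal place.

Rebased(Year 6) = 102.8 / 114.3 × 100 = 89.9388

89.9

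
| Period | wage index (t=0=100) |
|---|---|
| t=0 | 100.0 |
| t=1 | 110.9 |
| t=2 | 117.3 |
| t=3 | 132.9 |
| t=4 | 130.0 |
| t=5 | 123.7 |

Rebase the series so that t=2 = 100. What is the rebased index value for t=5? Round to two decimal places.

105.46

Rebased(t=5) = 123.7 / 117.3 × 100 = 105.4561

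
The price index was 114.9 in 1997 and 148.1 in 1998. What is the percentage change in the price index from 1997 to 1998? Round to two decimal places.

28.89%

Change = (148.1 − 114.9) / 114.9 × 100
       = 33.2 / 114.9 × 100 = 28.8947%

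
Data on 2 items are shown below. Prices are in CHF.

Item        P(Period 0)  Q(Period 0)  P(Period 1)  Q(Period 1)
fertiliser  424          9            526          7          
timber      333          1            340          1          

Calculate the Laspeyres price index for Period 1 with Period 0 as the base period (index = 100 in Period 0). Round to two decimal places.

Laspeyres price index uses base-period quantities as weights.
ΣP(Period 1)·Q(Period 0) = 526×9 + 340×1 = 4734 + 340 = 5074
ΣP(Period 0)·Q(Period 0) = 424×9 + 333×1 = 3816 + 333 = 4149
Index = 5074 / 4149 × 100 = 122.2945

122.29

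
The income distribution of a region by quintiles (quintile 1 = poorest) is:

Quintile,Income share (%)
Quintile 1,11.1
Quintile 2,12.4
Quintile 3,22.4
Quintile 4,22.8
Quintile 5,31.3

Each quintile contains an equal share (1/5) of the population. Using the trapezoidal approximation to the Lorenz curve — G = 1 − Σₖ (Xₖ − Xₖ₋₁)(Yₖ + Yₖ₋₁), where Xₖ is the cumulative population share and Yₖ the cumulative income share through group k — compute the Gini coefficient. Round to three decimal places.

0.203

Cumulative income shares Yₖ: 0.1110, 0.2350, 0.4590, 0.6870, 1.0000
Σ (Xₖ−Xₖ₋₁)(Yₖ+Yₖ₋₁) = (1/5)(0.1110+0.0000) + (1/5)(0.2350+0.1110) + (1/5)(0.4590+0.2350) + (1/5)(0.6870+0.4590) + (1/5)(1.0000+0.6870)
  = 0.0222 + 0.0692 + 0.1388 + 0.2292 + 0.3374 = 0.7968
G = 1 − 0.7968 = 0.2032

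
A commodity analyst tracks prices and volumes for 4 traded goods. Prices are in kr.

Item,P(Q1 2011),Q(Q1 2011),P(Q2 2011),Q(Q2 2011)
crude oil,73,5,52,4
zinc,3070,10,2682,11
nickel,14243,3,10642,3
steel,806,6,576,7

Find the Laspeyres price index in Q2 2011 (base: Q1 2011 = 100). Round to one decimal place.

79.4

Laspeyres price index uses base-period quantities as weights.
ΣP(Q2 2011)·Q(Q1 2011) = 52×5 + 2682×10 + 10642×3 + 576×6 = 260 + 26820 + 31926 + 3456 = 62462
ΣP(Q1 2011)·Q(Q1 2011) = 73×5 + 3070×10 + 14243×3 + 806×6 = 365 + 30700 + 42729 + 4836 = 78630
Index = 62462 / 78630 × 100 = 79.4379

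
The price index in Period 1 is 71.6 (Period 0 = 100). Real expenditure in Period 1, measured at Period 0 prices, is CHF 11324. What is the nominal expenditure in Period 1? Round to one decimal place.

Nominal = Real × (Index/100) = 11324 × (71.6/100)
        = 11324 × 0.716 = 8107.9840

8108.0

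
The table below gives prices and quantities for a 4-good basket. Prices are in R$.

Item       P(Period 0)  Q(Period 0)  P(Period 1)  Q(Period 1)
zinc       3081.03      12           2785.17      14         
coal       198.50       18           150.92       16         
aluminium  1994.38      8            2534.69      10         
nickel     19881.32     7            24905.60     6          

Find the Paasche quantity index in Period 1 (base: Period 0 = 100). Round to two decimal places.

93.69

Paasche quantity index uses current-period prices as weights.
ΣP(Period 1)·Q(Period 1) = 2785.17×14 + 150.92×16 + 2534.69×10 + 24905.60×6 = 38992.38 + 2414.72 + 25346.9 + 149433.6 = 216187.6
ΣP(Period 1)·Q(Period 0) = 2785.17×12 + 150.92×18 + 2534.69×8 + 24905.60×7 = 33422.04 + 2716.56 + 20277.52 + 174339.2 = 230755.32
Index = 216187.6 / 230755.32 × 100 = 93.6869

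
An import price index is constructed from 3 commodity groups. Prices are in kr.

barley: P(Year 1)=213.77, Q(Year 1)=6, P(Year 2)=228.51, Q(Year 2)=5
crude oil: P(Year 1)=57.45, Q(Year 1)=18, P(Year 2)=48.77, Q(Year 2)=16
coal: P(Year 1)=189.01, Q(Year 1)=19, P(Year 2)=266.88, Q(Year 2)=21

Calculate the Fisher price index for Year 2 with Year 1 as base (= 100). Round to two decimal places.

125.12

Laspeyres component (base-period weights):
ΣP(Year 2)Q(Year 1) = 228.51×6 + 48.77×18 + 266.88×19 = 1371.06 + 877.86 + 5070.72 = 7319.64
ΣP(Year 1)Q(Year 1) = 213.77×6 + 57.45×18 + 189.01×19 = 1282.62 + 1034.1 + 3591.19 = 5907.91
L = 7319.64 / 5907.91 × 100 = 123.8956
Paasche component (current-period weights):
ΣP(Year 2)Q(Year 2) = 228.51×5 + 48.77×16 + 266.88×21 = 1142.55 + 780.32 + 5604.48 = 7527.35
ΣP(Year 1)Q(Year 2) = 213.77×5 + 57.45×16 + 189.01×21 = 1068.85 + 919.2 + 3969.21 = 5957.26
P = 7527.35 / 5957.26 × 100 = 126.3559
Fisher = √(L × P) = √(123.8956 × 126.3559) = 125.1197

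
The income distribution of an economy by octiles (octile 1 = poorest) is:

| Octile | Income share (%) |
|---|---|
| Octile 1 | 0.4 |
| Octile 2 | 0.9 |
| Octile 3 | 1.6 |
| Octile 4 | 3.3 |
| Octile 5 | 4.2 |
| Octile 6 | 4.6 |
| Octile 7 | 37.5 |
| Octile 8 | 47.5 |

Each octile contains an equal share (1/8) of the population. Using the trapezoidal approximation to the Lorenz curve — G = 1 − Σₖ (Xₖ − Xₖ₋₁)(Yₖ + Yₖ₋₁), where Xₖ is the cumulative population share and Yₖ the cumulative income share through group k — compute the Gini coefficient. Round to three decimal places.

Cumulative income shares Yₖ: 0.0040, 0.0130, 0.0290, 0.0620, 0.1040, 0.1500, 0.5250, 1.0000
Σ (Xₖ−Xₖ₋₁)(Yₖ+Yₖ₋₁) = (1/8)(0.0040+0.0000) + (1/8)(0.0130+0.0040) + (1/8)(0.0290+0.0130) + (1/8)(0.0620+0.0290) + (1/8)(0.1040+0.0620) + (1/8)(0.1500+0.1040) + (1/8)(0.5250+0.1500) + (1/8)(1.0000+0.5250)
  = 0.0005 + 0.0021 + 0.0053 + 0.0114 + 0.0208 + 0.0318 + 0.0844 + 0.1906 = 0.3468
G = 1 − 0.3468 = 0.6532

0.653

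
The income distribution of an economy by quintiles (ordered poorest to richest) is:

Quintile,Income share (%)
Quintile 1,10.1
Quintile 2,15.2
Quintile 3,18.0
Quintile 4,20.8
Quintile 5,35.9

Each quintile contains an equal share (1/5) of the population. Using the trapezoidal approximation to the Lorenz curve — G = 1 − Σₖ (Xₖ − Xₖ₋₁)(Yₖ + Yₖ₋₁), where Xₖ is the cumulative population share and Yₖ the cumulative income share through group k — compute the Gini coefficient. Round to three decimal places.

0.229

Cumulative income shares Yₖ: 0.1010, 0.2530, 0.4330, 0.6410, 1.0000
Σ (Xₖ−Xₖ₋₁)(Yₖ+Yₖ₋₁) = (1/5)(0.1010+0.0000) + (1/5)(0.2530+0.1010) + (1/5)(0.4330+0.2530) + (1/5)(0.6410+0.4330) + (1/5)(1.0000+0.6410)
  = 0.0202 + 0.0708 + 0.1372 + 0.2148 + 0.3282 = 0.7712
G = 1 − 0.7712 = 0.2288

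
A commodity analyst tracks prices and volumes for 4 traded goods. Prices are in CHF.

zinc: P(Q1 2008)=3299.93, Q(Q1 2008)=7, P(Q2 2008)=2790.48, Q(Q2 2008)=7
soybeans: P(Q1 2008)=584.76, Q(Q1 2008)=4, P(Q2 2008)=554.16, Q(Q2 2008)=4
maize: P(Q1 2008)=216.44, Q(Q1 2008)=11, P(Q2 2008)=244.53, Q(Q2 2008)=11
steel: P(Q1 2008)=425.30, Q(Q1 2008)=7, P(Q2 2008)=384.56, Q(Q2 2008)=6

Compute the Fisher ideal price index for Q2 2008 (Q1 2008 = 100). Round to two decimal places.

88.08

Laspeyres component (base-period weights):
ΣP(Q2 2008)Q(Q1 2008) = 2790.48×7 + 554.16×4 + 244.53×11 + 384.56×7 = 19533.36 + 2216.64 + 2689.83 + 2691.92 = 27131.75
ΣP(Q1 2008)Q(Q1 2008) = 3299.93×7 + 584.76×4 + 216.44×11 + 425.30×7 = 23099.51 + 2339.04 + 2380.84 + 2977.1 = 30796.49
L = 27131.75 / 30796.49 × 100 = 88.1001
Paasche component (current-period weights):
ΣP(Q2 2008)Q(Q2 2008) = 2790.48×7 + 554.16×4 + 244.53×11 + 384.56×6 = 19533.36 + 2216.64 + 2689.83 + 2307.36 = 26747.19
ΣP(Q1 2008)Q(Q2 2008) = 3299.93×7 + 584.76×4 + 216.44×11 + 425.30×6 = 23099.51 + 2339.04 + 2380.84 + 2551.8 = 30371.19
P = 26747.19 / 30371.19 × 100 = 88.0676
Fisher = √(L × P) = √(88.1001 × 88.0676) = 88.0839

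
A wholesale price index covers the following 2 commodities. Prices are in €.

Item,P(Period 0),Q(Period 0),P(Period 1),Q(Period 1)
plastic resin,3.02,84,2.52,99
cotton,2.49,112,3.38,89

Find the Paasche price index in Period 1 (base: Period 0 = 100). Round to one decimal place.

105.7

Paasche price index uses current-period quantities as weights.
ΣP(Period 1)·Q(Period 1) = 2.52×99 + 3.38×89 = 249.48 + 300.82 = 550.3
ΣP(Period 0)·Q(Period 1) = 3.02×99 + 2.49×89 = 298.98 + 221.61 = 520.59
Index = 550.3 / 520.59 × 100 = 105.7070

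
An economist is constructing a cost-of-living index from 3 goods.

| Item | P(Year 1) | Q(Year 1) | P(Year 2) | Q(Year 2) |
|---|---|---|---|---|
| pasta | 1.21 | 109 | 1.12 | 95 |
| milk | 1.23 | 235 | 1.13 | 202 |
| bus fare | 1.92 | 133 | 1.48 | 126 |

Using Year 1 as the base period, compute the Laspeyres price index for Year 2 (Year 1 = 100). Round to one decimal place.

86.4

Laspeyres price index uses base-period quantities as weights.
ΣP(Year 2)·Q(Year 1) = 1.12×109 + 1.13×235 + 1.48×133 = 122.08 + 265.55 + 196.84 = 584.47
ΣP(Year 1)·Q(Year 1) = 1.21×109 + 1.23×235 + 1.92×133 = 131.89 + 289.05 + 255.36 = 676.3
Index = 584.47 / 676.3 × 100 = 86.4217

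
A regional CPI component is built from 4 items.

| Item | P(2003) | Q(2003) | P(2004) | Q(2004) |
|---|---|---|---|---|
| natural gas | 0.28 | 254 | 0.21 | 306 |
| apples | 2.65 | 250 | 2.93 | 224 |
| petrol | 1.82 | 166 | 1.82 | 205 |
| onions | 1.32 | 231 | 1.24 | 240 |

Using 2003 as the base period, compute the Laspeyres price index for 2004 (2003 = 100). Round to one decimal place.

Laspeyres price index uses base-period quantities as weights.
ΣP(2004)·Q(2003) = 0.21×254 + 2.93×250 + 1.82×166 + 1.24×231 = 53.34 + 732.5 + 302.12 + 286.44 = 1374.4
ΣP(2003)·Q(2003) = 0.28×254 + 2.65×250 + 1.82×166 + 1.32×231 = 71.12 + 662.5 + 302.12 + 304.92 = 1340.66
Index = 1374.4 / 1340.66 × 100 = 102.5167

102.5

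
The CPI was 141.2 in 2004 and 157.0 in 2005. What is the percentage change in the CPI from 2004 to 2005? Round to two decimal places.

11.19%

Change = (157.0 − 141.2) / 141.2 × 100
       = 15.8 / 141.2 × 100 = 11.1898%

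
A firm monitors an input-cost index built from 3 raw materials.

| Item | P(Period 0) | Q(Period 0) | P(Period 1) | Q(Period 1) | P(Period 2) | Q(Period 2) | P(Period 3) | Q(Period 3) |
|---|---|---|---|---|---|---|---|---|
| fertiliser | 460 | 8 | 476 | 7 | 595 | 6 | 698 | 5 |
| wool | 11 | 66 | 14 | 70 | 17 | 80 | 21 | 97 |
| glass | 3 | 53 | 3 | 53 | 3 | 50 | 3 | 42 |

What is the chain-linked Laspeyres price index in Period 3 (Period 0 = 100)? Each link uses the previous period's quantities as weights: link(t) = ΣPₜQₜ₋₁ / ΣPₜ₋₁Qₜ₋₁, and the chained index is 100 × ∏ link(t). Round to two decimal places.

156.53

Link Period 0→Period 1:
ΣP(Period 1)Q(Period 0) = 476×8 + 14×66 + 3×53 = 3808 + 924 + 159 = 4891
ΣP(Period 0)Q(Period 0) = 460×8 + 11×66 + 3×53 = 3680 + 726 + 159 = 4565
link = 4891/4565 = 1.071413
Link Period 1→Period 2:
ΣP(Period 2)Q(Period 1) = 595×7 + 17×70 + 3×53 = 4165 + 1190 + 159 = 5514
ΣP(Period 1)Q(Period 1) = 476×7 + 14×70 + 3×53 = 3332 + 980 + 159 = 4471
link = 5514/4471 = 1.233281
Link Period 2→Period 3:
ΣP(Period 3)Q(Period 2) = 698×6 + 21×80 + 3×50 = 4188 + 1680 + 150 = 6018
ΣP(Period 2)Q(Period 2) = 595×6 + 17×80 + 3×50 = 3570 + 1360 + 150 = 5080
link = 6018/5080 = 1.184646
Chained index = 100 × 1.071413 × 1.233281 × 1.184646 = 156.5336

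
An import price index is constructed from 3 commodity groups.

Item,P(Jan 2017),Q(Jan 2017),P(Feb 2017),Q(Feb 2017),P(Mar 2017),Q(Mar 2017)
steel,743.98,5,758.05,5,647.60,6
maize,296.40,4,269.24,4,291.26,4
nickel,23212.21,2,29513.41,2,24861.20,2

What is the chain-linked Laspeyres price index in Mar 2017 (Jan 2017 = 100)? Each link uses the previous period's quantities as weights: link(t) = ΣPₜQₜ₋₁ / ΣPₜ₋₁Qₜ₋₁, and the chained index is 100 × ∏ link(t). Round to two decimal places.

105.45

Link Jan 2017→Feb 2017:
ΣP(Feb 2017)Q(Jan 2017) = 758.05×5 + 269.24×4 + 29513.41×2 = 3790.25 + 1076.96 + 59026.82 = 63894.03
ΣP(Jan 2017)Q(Jan 2017) = 743.98×5 + 296.40×4 + 23212.21×2 = 3719.9 + 1185.6 + 46424.42 = 51329.92
link = 63894.03/51329.92 = 1.244772
Link Feb 2017→Mar 2017:
ΣP(Mar 2017)Q(Feb 2017) = 647.60×5 + 291.26×4 + 24861.20×2 = 3238 + 1165.04 + 49722.4 = 54125.44
ΣP(Feb 2017)Q(Feb 2017) = 758.05×5 + 269.24×4 + 29513.41×2 = 3790.25 + 1076.96 + 59026.82 = 63894.03
link = 54125.44/63894.03 = 0.847113
Chained index = 100 × 1.244772 × 0.847113 = 105.4462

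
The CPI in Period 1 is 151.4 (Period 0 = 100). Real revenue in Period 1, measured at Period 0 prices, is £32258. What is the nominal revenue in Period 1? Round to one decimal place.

Nominal = Real × (Index/100) = 32258 × (151.4/100)
        = 32258 × 1.514 = 48838.6120

48838.6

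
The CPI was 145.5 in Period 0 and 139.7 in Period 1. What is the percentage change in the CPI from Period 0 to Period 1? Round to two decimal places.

Change = (139.7 − 145.5) / 145.5 × 100
       = -5.8 / 145.5 × 100 = -3.9863%

-3.99%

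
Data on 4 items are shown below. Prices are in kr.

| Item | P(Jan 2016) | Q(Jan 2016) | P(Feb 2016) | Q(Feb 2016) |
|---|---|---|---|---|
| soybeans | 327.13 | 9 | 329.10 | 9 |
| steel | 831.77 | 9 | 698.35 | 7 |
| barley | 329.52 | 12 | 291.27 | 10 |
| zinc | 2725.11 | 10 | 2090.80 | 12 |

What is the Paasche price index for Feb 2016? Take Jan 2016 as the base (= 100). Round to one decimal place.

Paasche price index uses current-period quantities as weights.
ΣP(Feb 2016)·Q(Feb 2016) = 329.10×9 + 698.35×7 + 291.27×10 + 2090.80×12 = 2961.9 + 4888.45 + 2912.7 + 25089.6 = 35852.65
ΣP(Jan 2016)·Q(Feb 2016) = 327.13×9 + 831.77×7 + 329.52×10 + 2725.11×12 = 2944.17 + 5822.39 + 3295.2 + 32701.32 = 44763.08
Index = 35852.65 / 44763.08 × 100 = 80.0942

80.1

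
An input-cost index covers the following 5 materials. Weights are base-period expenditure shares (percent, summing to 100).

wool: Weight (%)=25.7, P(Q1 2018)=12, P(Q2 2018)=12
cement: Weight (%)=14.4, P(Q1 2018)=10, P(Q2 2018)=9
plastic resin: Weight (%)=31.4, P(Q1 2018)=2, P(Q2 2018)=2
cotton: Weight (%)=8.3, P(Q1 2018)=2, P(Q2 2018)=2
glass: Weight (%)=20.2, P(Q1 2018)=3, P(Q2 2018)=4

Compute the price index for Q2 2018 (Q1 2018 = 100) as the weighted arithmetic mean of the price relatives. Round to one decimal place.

wool: 25.7 × (12/12) = 25.7 × 1.000000 = 25.7000
cement: 14.4 × (9/10) = 14.4 × 0.900000 = 12.9600
plastic resin: 31.4 × (2/2) = 31.4 × 1.000000 = 31.4000
cotton: 8.3 × (2/2) = 8.3 × 1.000000 = 8.3000
glass: 20.2 × (4/3) = 20.2 × 1.333333 = 26.9333
Index = Σ wᵢ·(p₁ᵢ/p₀ᵢ) = 25.7000 + 12.9600 + 31.4000 + 8.3000 + 26.9333 = 105.2933

105.3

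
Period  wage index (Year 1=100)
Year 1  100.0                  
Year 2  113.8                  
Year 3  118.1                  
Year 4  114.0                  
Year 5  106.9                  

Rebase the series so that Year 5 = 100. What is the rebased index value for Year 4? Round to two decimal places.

106.64

Rebased(Year 4) = 114.0 / 106.9 × 100 = 106.6417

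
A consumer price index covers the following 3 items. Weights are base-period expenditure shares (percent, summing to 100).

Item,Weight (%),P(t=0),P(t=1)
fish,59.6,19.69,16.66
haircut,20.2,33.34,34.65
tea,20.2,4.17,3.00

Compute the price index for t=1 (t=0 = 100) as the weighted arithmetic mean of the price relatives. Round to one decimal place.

86.0

fish: 59.6 × (16.66/19.69) = 59.6 × 0.846115 = 50.4284
haircut: 20.2 × (34.65/33.34) = 20.2 × 1.039292 = 20.9937
tea: 20.2 × (3.00/4.17) = 20.2 × 0.719424 = 14.5324
Index = Σ wᵢ·(p₁ᵢ/p₀ᵢ) = 50.4284 + 20.9937 + 14.5324 = 85.9545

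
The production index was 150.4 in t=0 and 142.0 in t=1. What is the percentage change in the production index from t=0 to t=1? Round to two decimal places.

-5.59%

Change = (142.0 − 150.4) / 150.4 × 100
       = -8.4 / 150.4 × 100 = -5.5851%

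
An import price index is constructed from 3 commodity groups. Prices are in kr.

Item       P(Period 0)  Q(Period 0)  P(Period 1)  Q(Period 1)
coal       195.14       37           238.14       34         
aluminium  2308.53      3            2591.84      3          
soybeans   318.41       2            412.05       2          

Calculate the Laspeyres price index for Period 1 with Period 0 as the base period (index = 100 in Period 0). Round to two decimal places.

117.78

Laspeyres price index uses base-period quantities as weights.
ΣP(Period 1)·Q(Period 0) = 238.14×37 + 2591.84×3 + 412.05×2 = 8811.18 + 7775.52 + 824.1 = 17410.8
ΣP(Period 0)·Q(Period 0) = 195.14×37 + 2308.53×3 + 318.41×2 = 7220.18 + 6925.59 + 636.82 = 14782.59
Index = 17410.8 / 14782.59 × 100 = 117.7791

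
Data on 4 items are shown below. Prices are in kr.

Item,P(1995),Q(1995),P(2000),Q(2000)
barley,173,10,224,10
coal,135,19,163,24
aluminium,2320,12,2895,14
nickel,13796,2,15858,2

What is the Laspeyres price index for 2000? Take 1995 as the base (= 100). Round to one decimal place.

120.2

Laspeyres price index uses base-period quantities as weights.
ΣP(2000)·Q(1995) = 224×10 + 163×19 + 2895×12 + 15858×2 = 2240 + 3097 + 34740 + 31716 = 71793
ΣP(1995)·Q(1995) = 173×10 + 135×19 + 2320×12 + 13796×2 = 1730 + 2565 + 27840 + 27592 = 59727
Index = 71793 / 59727 × 100 = 120.2019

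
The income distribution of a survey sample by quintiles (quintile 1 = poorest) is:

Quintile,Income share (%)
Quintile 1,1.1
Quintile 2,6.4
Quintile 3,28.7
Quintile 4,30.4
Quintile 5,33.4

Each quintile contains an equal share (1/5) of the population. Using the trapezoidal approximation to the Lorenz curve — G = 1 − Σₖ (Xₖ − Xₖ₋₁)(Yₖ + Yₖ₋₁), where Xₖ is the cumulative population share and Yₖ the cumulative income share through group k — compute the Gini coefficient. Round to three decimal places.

0.354

Cumulative income shares Yₖ: 0.0110, 0.0750, 0.3620, 0.6660, 1.0000
Σ (Xₖ−Xₖ₋₁)(Yₖ+Yₖ₋₁) = (1/5)(0.0110+0.0000) + (1/5)(0.0750+0.0110) + (1/5)(0.3620+0.0750) + (1/5)(0.6660+0.3620) + (1/5)(1.0000+0.6660)
  = 0.0022 + 0.0172 + 0.0874 + 0.2056 + 0.3332 = 0.6456
G = 1 − 0.6456 = 0.3544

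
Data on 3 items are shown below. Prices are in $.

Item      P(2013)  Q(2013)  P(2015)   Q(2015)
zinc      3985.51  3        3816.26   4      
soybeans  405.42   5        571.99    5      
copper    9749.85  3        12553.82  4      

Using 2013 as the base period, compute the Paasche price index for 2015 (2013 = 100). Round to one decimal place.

120.0

Paasche price index uses current-period quantities as weights.
ΣP(2015)·Q(2015) = 3816.26×4 + 571.99×5 + 12553.82×4 = 15265.04 + 2859.95 + 50215.28 = 68340.27
ΣP(2013)·Q(2015) = 3985.51×4 + 405.42×5 + 9749.85×4 = 15942.04 + 2027.1 + 38999.4 = 56968.54
Index = 68340.27 / 56968.54 × 100 = 119.9614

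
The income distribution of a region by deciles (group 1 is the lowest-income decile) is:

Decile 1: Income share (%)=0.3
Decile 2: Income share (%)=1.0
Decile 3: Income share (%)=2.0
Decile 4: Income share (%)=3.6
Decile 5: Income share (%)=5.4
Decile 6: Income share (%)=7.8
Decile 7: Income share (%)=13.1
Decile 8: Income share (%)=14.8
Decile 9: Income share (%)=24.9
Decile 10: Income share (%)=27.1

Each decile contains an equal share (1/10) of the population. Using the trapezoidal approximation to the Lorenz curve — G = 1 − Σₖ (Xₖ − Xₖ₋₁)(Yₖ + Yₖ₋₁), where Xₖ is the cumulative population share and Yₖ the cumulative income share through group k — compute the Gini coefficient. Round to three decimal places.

0.503

Cumulative income shares Yₖ: 0.0030, 0.0130, 0.0330, 0.0690, 0.1230, 0.2010, 0.3320, 0.4800, 0.7290, 1.0000
Σ (Xₖ−Xₖ₋₁)(Yₖ+Yₖ₋₁) = (1/10)(0.0030+0.0000) + (1/10)(0.0130+0.0030) + (1/10)(0.0330+0.0130) + (1/10)(0.0690+0.0330) + (1/10)(0.1230+0.0690) + (1/10)(0.2010+0.1230) + (1/10)(0.3320+0.2010) + (1/10)(0.4800+0.3320) + (1/10)(0.7290+0.4800) + (1/10)(1.0000+0.7290)
  = 0.0003 + 0.0016 + 0.0046 + 0.0102 + 0.0192 + 0.0324 + 0.0533 + 0.0812 + 0.1209 + 0.1729 = 0.4966
G = 1 − 0.4966 = 0.5034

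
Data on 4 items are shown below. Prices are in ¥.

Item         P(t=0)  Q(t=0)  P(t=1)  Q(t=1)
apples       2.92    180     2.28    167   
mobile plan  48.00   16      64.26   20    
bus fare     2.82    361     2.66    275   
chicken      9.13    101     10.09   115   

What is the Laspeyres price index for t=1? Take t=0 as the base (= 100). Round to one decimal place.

105.7

Laspeyres price index uses base-period quantities as weights.
ΣP(t=1)·Q(t=0) = 2.28×180 + 64.26×16 + 2.66×361 + 10.09×101 = 410.4 + 1028.16 + 960.26 + 1019.09 = 3417.91
ΣP(t=0)·Q(t=0) = 2.92×180 + 48.00×16 + 2.82×361 + 9.13×101 = 525.6 + 768 + 1018.02 + 922.13 = 3233.75
Index = 3417.91 / 3233.75 × 100 = 105.6949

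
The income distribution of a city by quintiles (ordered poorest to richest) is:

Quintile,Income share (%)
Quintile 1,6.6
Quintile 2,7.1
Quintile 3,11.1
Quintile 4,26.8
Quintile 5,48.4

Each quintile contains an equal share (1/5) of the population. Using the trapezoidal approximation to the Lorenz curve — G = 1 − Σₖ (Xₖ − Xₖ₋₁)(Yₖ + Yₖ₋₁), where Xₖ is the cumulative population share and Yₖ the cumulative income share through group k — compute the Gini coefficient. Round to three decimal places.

0.413

Cumulative income shares Yₖ: 0.0660, 0.1370, 0.2480, 0.5160, 1.0000
Σ (Xₖ−Xₖ₋₁)(Yₖ+Yₖ₋₁) = (1/5)(0.0660+0.0000) + (1/5)(0.1370+0.0660) + (1/5)(0.2480+0.1370) + (1/5)(0.5160+0.2480) + (1/5)(1.0000+0.5160)
  = 0.0132 + 0.0406 + 0.0770 + 0.1528 + 0.3032 = 0.5868
G = 1 − 0.5868 = 0.4132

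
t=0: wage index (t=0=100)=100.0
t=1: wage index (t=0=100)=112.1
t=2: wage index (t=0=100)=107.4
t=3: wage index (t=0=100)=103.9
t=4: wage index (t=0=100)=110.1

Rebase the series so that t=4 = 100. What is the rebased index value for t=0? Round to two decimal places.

90.83

Rebased(t=0) = 100.0 / 110.1 × 100 = 90.8265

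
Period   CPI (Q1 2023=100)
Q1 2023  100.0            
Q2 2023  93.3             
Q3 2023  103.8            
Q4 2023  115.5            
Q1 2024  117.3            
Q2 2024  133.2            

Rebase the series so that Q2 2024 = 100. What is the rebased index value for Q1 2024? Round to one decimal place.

88.1

Rebased(Q1 2024) = 117.3 / 133.2 × 100 = 88.0631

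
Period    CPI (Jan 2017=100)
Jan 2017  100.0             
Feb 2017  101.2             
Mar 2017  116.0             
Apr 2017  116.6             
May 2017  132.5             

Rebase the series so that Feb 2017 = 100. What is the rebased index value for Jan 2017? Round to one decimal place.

98.8

Rebased(Jan 2017) = 100.0 / 101.2 × 100 = 98.8142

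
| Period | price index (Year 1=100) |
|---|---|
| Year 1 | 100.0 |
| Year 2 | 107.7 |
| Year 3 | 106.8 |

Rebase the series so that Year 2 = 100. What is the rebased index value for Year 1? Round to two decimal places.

92.85

Rebased(Year 1) = 100.0 / 107.7 × 100 = 92.8505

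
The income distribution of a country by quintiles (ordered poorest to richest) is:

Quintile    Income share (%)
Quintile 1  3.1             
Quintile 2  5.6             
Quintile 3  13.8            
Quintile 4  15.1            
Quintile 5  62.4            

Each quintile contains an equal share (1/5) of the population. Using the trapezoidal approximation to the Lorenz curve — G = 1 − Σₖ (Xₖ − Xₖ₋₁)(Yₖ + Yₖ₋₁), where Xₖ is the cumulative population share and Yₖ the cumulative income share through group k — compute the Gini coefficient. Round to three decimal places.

Cumulative income shares Yₖ: 0.0310, 0.0870, 0.2250, 0.3760, 1.0000
Σ (Xₖ−Xₖ₋₁)(Yₖ+Yₖ₋₁) = (1/5)(0.0310+0.0000) + (1/5)(0.0870+0.0310) + (1/5)(0.2250+0.0870) + (1/5)(0.3760+0.2250) + (1/5)(1.0000+0.3760)
  = 0.0062 + 0.0236 + 0.0624 + 0.1202 + 0.2752 = 0.4876
G = 1 − 0.4876 = 0.5124

0.512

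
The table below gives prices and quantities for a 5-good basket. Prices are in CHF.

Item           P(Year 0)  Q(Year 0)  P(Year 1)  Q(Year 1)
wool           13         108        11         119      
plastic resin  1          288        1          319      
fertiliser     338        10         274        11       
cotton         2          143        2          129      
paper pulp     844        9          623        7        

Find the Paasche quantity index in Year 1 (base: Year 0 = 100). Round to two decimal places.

91.61

Paasche quantity index uses current-period prices as weights.
ΣP(Year 1)·Q(Year 1) = 11×119 + 1×319 + 274×11 + 2×129 + 623×7 = 1309 + 319 + 3014 + 258 + 4361 = 9261
ΣP(Year 1)·Q(Year 0) = 11×108 + 1×288 + 274×10 + 2×143 + 623×9 = 1188 + 288 + 2740 + 286 + 5607 = 10109
Index = 9261 / 10109 × 100 = 91.6114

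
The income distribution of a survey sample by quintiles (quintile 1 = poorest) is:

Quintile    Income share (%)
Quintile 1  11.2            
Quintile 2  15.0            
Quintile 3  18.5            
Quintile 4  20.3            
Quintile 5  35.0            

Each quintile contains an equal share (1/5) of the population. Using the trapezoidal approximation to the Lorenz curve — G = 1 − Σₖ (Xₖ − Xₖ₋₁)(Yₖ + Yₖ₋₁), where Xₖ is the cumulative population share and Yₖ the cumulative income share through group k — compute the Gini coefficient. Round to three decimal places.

Cumulative income shares Yₖ: 0.1120, 0.2620, 0.4470, 0.6500, 1.0000
Σ (Xₖ−Xₖ₋₁)(Yₖ+Yₖ₋₁) = (1/5)(0.1120+0.0000) + (1/5)(0.2620+0.1120) + (1/5)(0.4470+0.2620) + (1/5)(0.6500+0.4470) + (1/5)(1.0000+0.6500)
  = 0.0224 + 0.0748 + 0.1418 + 0.2194 + 0.3300 = 0.7884
G = 1 − 0.7884 = 0.2116

0.212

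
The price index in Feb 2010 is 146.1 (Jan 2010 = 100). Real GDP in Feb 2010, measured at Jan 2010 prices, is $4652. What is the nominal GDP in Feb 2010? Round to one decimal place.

Nominal = Real × (Index/100) = 4652 × (146.1/100)
        = 4652 × 1.461 = 6796.5720

6796.6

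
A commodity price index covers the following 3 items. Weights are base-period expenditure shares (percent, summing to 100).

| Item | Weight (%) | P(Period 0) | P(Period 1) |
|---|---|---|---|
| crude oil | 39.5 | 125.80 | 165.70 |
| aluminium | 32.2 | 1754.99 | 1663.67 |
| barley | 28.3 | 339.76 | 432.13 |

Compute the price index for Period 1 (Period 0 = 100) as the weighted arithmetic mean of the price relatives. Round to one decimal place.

crude oil: 39.5 × (165.70/125.80) = 39.5 × 1.317170 = 52.0282
aluminium: 32.2 × (1663.67/1754.99) = 32.2 × 0.947966 = 30.5245
barley: 28.3 × (432.13/339.76) = 28.3 × 1.271868 = 35.9939
Index = Σ wᵢ·(p₁ᵢ/p₀ᵢ) = 52.0282 + 30.5245 + 35.9939 = 118.5466

118.5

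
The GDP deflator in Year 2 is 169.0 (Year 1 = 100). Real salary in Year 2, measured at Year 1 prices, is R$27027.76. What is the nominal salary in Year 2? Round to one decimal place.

Nominal = Real × (Index/100) = 27027.76 × (169.0/100)
        = 27027.76 × 1.690 = 45676.9144

45676.9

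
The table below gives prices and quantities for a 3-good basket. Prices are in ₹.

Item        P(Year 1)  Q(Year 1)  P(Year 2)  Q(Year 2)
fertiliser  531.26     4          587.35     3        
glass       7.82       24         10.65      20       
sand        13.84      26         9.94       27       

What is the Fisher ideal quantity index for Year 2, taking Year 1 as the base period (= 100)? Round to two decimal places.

78.91

Laspeyres component (base-period weights):
ΣP(Year 1)Q(Year 2) = 531.26×3 + 7.82×20 + 13.84×27 = 1593.78 + 156.4 + 373.68 = 2123.86
ΣP(Year 1)Q(Year 1) = 531.26×4 + 7.82×24 + 13.84×26 = 2125.04 + 187.68 + 359.84 = 2672.56
L = 2123.86 / 2672.56 × 100 = 79.4691
Paasche component (current-period weights):
ΣP(Year 2)Q(Year 2) = 587.35×3 + 10.65×20 + 9.94×27 = 1762.05 + 213 + 268.38 = 2243.43
ΣP(Year 2)Q(Year 1) = 587.35×4 + 10.65×24 + 9.94×26 = 2349.4 + 255.6 + 258.44 = 2863.44
P = 2243.43 / 2863.44 × 100 = 78.3474
Fisher = √(L × P) = √(79.4691 × 78.3474) = 78.9063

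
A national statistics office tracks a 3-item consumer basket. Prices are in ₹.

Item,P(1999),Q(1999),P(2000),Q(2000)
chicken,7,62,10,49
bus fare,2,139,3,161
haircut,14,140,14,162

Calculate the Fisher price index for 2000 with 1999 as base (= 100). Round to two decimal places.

111.33

Laspeyres component (base-period weights):
ΣP(2000)Q(1999) = 10×62 + 3×139 + 14×140 = 620 + 417 + 1960 = 2997
ΣP(1999)Q(1999) = 7×62 + 2×139 + 14×140 = 434 + 278 + 1960 = 2672
L = 2997 / 2672 × 100 = 112.1632
Paasche component (current-period weights):
ΣP(2000)Q(2000) = 10×49 + 3×161 + 14×162 = 490 + 483 + 2268 = 3241
ΣP(1999)Q(2000) = 7×49 + 2×161 + 14×162 = 343 + 322 + 2268 = 2933
P = 3241 / 2933 × 100 = 110.5012
Fisher = √(L × P) = √(112.1632 × 110.5012) = 111.3291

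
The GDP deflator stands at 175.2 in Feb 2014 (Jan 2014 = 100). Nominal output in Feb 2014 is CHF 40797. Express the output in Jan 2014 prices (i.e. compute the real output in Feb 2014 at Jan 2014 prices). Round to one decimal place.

Real = Nominal ÷ (Index/100) = 40797 ÷ (175.2/100)
     = 40797 ÷ 1.752 = 23285.9589

23286.0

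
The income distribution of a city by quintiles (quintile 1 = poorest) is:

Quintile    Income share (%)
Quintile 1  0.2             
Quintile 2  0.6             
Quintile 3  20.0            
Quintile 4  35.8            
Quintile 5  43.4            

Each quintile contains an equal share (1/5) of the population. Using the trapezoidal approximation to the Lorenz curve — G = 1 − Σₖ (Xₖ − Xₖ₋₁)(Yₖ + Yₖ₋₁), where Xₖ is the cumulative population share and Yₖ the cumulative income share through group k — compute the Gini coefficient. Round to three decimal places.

Cumulative income shares Yₖ: 0.0020, 0.0080, 0.2080, 0.5660, 1.0000
Σ (Xₖ−Xₖ₋₁)(Yₖ+Yₖ₋₁) = (1/5)(0.0020+0.0000) + (1/5)(0.0080+0.0020) + (1/5)(0.2080+0.0080) + (1/5)(0.5660+0.2080) + (1/5)(1.0000+0.5660)
  = 0.0004 + 0.0020 + 0.0432 + 0.1548 + 0.3132 = 0.5136
G = 1 − 0.5136 = 0.4864

0.486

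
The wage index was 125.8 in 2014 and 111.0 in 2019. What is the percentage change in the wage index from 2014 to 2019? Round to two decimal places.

-11.76%

Change = (111.0 − 125.8) / 125.8 × 100
       = -14.8 / 125.8 × 100 = -11.7647%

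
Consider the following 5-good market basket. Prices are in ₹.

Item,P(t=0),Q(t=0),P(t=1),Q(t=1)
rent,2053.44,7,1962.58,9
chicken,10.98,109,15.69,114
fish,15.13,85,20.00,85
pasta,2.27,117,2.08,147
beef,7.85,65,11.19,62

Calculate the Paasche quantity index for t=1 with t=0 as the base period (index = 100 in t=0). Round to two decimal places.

Paasche quantity index uses current-period prices as weights.
ΣP(t=1)·Q(t=1) = 1962.58×9 + 15.69×114 + 20.00×85 + 2.08×147 + 11.19×62 = 17663.22 + 1788.66 + 1700 + 305.76 + 693.78 = 22151.42
ΣP(t=1)·Q(t=0) = 1962.58×7 + 15.69×109 + 20.00×85 + 2.08×117 + 11.19×65 = 13738.06 + 1710.21 + 1700 + 243.36 + 727.35 = 18118.98
Index = 22151.42 / 18118.98 × 100 = 122.2553

122.26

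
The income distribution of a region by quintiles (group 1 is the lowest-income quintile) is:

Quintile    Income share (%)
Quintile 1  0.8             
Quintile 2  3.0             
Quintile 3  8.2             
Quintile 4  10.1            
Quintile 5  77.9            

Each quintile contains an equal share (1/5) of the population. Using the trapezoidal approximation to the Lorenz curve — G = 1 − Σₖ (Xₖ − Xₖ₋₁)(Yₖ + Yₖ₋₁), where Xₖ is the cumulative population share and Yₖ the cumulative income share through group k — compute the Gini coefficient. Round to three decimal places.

Cumulative income shares Yₖ: 0.0080, 0.0380, 0.1200, 0.2210, 1.0000
Σ (Xₖ−Xₖ₋₁)(Yₖ+Yₖ₋₁) = (1/5)(0.0080+0.0000) + (1/5)(0.0380+0.0080) + (1/5)(0.1200+0.0380) + (1/5)(0.2210+0.1200) + (1/5)(1.0000+0.2210)
  = 0.0016 + 0.0092 + 0.0316 + 0.0682 + 0.2442 = 0.3548
G = 1 − 0.3548 = 0.6452

0.645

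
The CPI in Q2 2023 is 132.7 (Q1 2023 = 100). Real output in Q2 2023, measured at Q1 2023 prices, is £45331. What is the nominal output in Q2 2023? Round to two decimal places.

Nominal = Real × (Index/100) = 45331 × (132.7/100)
        = 45331 × 1.327 = 60154.2370

60154.24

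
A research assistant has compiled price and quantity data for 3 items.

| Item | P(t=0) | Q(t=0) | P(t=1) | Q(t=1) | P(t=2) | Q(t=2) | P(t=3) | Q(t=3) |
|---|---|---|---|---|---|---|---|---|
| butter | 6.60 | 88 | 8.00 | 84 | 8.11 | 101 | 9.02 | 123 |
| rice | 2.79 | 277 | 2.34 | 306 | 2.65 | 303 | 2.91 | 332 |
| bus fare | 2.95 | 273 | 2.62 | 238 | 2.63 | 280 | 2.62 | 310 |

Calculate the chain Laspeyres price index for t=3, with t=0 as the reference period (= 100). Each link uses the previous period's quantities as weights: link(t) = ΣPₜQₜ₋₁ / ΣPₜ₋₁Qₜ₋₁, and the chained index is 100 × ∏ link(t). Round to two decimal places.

Link t=0→t=1:
ΣP(t=1)Q(t=0) = 8.00×88 + 2.34×277 + 2.62×273 = 704 + 648.18 + 715.26 = 2067.44
ΣP(t=0)Q(t=0) = 6.60×88 + 2.79×277 + 2.95×273 = 580.8 + 772.83 + 805.35 = 2158.98
link = 2067.44/2158.98 = 0.957600
Link t=1→t=2:
ΣP(t=2)Q(t=1) = 8.11×84 + 2.65×306 + 2.63×238 = 681.24 + 810.9 + 625.94 = 2118.08
ΣP(t=1)Q(t=1) = 8.00×84 + 2.34×306 + 2.62×238 = 672 + 716.04 + 623.56 = 2011.6
link = 2118.08/2011.6 = 1.052933
Link t=2→t=3:
ΣP(t=3)Q(t=2) = 9.02×101 + 2.91×303 + 2.62×280 = 911.02 + 881.73 + 733.6 = 2526.35
ΣP(t=2)Q(t=2) = 8.11×101 + 2.65×303 + 2.63×280 = 819.11 + 802.95 + 736.4 = 2358.46
link = 2526.35/2358.46 = 1.071186
Chained index = 100 × 0.957600 × 1.052933 × 1.071186 = 108.0065

108.01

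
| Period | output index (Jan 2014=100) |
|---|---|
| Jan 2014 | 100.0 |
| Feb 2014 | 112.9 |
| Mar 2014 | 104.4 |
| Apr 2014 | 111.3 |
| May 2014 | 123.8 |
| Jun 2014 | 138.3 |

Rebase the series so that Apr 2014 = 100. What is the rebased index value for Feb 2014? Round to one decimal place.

Rebased(Feb 2014) = 112.9 / 111.3 × 100 = 101.4376

101.4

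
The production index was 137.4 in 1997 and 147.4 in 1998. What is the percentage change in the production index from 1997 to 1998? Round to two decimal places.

7.28%

Change = (147.4 − 137.4) / 137.4 × 100
       = 10.0 / 137.4 × 100 = 7.2780%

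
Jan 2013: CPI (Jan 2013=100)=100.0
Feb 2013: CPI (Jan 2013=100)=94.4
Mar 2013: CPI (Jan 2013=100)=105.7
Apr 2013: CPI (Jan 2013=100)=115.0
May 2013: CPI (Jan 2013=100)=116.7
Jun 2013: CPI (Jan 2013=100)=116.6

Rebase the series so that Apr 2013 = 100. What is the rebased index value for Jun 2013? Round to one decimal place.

101.4

Rebased(Jun 2013) = 116.6 / 115.0 × 100 = 101.3913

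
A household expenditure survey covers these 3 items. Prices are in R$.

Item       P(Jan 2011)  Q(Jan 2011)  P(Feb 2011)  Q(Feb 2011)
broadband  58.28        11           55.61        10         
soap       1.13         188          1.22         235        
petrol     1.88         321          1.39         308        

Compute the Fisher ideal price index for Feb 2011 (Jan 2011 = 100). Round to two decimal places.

88.69

Laspeyres component (base-period weights):
ΣP(Feb 2011)Q(Jan 2011) = 55.61×11 + 1.22×188 + 1.39×321 = 611.71 + 229.36 + 446.19 = 1287.26
ΣP(Jan 2011)Q(Jan 2011) = 58.28×11 + 1.13×188 + 1.88×321 = 641.08 + 212.44 + 603.48 = 1457
L = 1287.26 / 1457 × 100 = 88.3500
Paasche component (current-period weights):
ΣP(Feb 2011)Q(Feb 2011) = 55.61×10 + 1.22×235 + 1.39×308 = 556.1 + 286.7 + 428.12 = 1270.92
ΣP(Jan 2011)Q(Feb 2011) = 58.28×10 + 1.13×235 + 1.88×308 = 582.8 + 265.55 + 579.04 = 1427.39
P = 1270.92 / 1427.39 × 100 = 89.0380
Fisher = √(L × P) = √(88.3500 × 89.0380) = 88.6934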